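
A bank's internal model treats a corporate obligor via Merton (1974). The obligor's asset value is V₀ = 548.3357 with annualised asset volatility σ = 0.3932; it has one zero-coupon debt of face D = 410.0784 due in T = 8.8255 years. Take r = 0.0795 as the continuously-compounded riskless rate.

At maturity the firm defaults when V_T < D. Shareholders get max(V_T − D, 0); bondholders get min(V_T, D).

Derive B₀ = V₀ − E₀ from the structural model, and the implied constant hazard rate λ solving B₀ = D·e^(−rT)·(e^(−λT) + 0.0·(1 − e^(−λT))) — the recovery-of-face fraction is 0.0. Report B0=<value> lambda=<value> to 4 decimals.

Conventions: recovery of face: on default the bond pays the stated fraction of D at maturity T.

Work the structural quantities from V₀ = 548.3357 against face 410.0784:
d₁ = [ln(V₀/D) + (r + σ²/2)T] / (σ√T)
   = [ln(548.3357/410.0784) + (0.0795 + 0.5·0.3932²)·8.8255] / (0.3932·√8.8255)
   = [0.290539 + 1.383866] / 1.168108 = 1.433433
d₂ = d₁ − σ√T = 1.433433 − 1.168108 = 0.265325
N(d₁) = 0.924133,  N(d₂) = 0.604620,  e^(−rT) = 0.495778
E₀ = V₀·N(d₁) − D·e^(−rT)·N(d₂)
   = 548.3357·0.924133 − 410.0784·0.495778·0.604620 = 383.811059
B₀ = V₀ − E₀ = 548.3357 − 383.811059 = 164.524641
e^(−λT) = (B₀·e^(rT)/D − 0)/(1 − 0) = (164.5246·2.017032/410.0784 − 0)/1 = 0.80923898
λ = −ln(0.80923898)/8.8255 = 0.023983

B0=164.5246 lambda=0.0240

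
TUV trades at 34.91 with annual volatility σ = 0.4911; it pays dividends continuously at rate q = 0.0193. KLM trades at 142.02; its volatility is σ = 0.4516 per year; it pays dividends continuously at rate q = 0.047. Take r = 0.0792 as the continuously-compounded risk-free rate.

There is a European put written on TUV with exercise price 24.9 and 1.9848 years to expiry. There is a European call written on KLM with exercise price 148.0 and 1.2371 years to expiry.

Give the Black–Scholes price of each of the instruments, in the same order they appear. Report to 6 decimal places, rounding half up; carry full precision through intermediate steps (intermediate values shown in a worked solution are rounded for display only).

price(TUV put K=24.9) = 2.733825
price(KLM call K=148.0) = 26.495951

[TUV put K=24.9]
σ√T = 0.4911·√1.9848 = 0.691876
d₁ = (ln(S/K) + (r−q+σ²/2)T) / (σ√T) = (ln(34.91/24.9) + (0.0792−0.0193+0.4911²/2)·1.9848) / 0.691876 = (0.337906 + 0.358236) / 0.691876 = 1.006165
d₂ = d₁ − σ√T = 1.006165 − 0.691876 = 0.314289
e^{−rT} = 0.854536
e^{−qT} = 0.962418
N(−d₁) = 0.157168,  N(−d₂) = 0.376651
price = K·e^{−rT}·N(−d₂) − S·e^{−qT}·N(−d₁) = 8.014362 − 5.280537 = 2.733825
[KLM call K=148.0]
σ√T = 0.4516·√1.2371 = 0.502292
d₁ = (ln(S/K) + (r−q+σ²/2)T) / (σ√T) = (ln(142.02/148.0) + (0.0792−0.047+0.4516²/2)·1.2371) / 0.502292 = (-0.041244 + 0.165983) / 0.502292 = 0.248339
d₂ = d₁ − σ√T = 0.248339 − 0.502292 = -0.253953
e^{−rT} = 0.906669
e^{−qT} = 0.943514
N(d₁) = 0.598064,  N(d₂) = 0.399766
price = S·e^{−qT}·N(d₁) − K·e^{−rT}·N(d₂) = 80.139337 − 53.643386 = 26.495951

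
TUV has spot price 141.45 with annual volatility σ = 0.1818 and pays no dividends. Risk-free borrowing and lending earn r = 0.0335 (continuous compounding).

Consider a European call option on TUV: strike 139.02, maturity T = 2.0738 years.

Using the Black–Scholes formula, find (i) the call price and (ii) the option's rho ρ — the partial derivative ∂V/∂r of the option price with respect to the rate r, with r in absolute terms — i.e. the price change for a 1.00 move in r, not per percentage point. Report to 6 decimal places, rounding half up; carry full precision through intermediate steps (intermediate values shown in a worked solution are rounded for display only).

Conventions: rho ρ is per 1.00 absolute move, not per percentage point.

price = 20.763361
ρ = 155.860218

σ√T = 0.1818·√2.0738 = 0.261805
d₁ = (ln(S/K) + (r+σ²/2)T) / (σ√T) = (ln(141.45/139.02) + (0.0335+0.1818²/2)·2.0738) / 0.261805 = (0.017328 + 0.103743) / 0.261805 = 0.462450
d₂ = d₁ − σ√T = 0.462450 − 0.261805 = 0.200646
e^{−rT} = 0.932886
N(d₁) = 0.678121,  N(d₂) = 0.579512
Call price V = S·N(d₁) − K·e^{−rT}·N(d₂) = 95.920183 − 75.156822 = 20.763361
ρ = K·T·e^{−rT}·N(d₂) = 155.860218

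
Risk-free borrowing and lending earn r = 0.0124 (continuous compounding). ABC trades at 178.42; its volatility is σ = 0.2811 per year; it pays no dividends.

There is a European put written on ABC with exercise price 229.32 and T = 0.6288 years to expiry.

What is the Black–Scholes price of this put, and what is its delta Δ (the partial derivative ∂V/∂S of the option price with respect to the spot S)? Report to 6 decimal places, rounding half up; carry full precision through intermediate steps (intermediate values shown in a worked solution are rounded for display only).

price = 52.243515
Δ = -0.836338

σ√T = 0.2811·√0.6288 = 0.222904
d₁ = (ln(S/K) + (r+σ²/2)T) / (σ√T) = (ln(178.42/229.32) + (0.0124+0.2811²/2)·0.6288) / 0.222904 = (-0.250978 + 0.032640) / 0.222904 = -0.979517
d₂ = d₁ − σ√T = -0.979517 − 0.222904 = -1.202421
e^{−rT} = 0.992233
N(−d₁) = 0.836338,  N(−d₂) = 0.885400
Put price V = K·e^{−rT}·N(−d₂) − S·N(−d₁) = 201.462903 − 149.219388 = 52.243515
Δ = −N(−d₁) = -0.836338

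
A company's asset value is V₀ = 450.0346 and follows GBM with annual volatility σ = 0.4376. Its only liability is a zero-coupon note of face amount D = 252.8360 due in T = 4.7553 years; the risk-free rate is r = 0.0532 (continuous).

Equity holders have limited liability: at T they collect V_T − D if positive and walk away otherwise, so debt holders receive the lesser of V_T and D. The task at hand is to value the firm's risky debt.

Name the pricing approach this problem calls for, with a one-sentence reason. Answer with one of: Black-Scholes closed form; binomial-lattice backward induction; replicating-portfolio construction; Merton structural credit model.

Key observation: assets follow a GBM and default happens iff V_T < 252.8360; valuing claims on that split (equity as a call, risky debt as the residual) is the structural model's definition.

framework: Merton structural credit model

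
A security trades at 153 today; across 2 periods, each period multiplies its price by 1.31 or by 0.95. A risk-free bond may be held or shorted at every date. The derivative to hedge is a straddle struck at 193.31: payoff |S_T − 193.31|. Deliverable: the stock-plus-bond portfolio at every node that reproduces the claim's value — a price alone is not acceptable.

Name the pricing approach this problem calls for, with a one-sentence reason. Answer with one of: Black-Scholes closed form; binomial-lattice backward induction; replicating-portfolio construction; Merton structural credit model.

framework: replicating-portfolio construction

Key observation: what is demanded is not a single number but the (Δ, B) position at each node of the 1.31/0.95 tree starting at 153; constructing those positions is the replicating-portfolio method.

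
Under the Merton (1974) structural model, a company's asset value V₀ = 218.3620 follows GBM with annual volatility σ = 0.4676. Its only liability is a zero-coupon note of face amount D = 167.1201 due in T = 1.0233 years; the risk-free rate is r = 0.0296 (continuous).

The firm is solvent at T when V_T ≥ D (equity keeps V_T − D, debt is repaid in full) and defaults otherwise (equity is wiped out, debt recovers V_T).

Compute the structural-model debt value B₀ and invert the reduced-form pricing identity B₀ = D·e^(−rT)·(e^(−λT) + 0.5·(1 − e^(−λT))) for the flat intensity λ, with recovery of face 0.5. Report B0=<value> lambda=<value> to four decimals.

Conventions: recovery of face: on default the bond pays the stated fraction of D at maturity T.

Equity is a call on the firm's assets struck at D = 167.1201:
d₁ = [ln(V₀/D) + (r + σ²/2)T] / (σ√T)
   = [ln(218.3620/167.1201) + (0.0296 + 0.5·0.4676²)·1.0233] / (0.4676·√1.0233)
   = [0.267442 + 0.142162] / 0.473016 = 0.865939
d₂ = d₁ − σ√T = 0.865939 − 0.473016 = 0.392923
N(d₁) = 0.806738,  N(d₂) = 0.652812,  e^(−rT) = 0.970164
E₀ = V₀·N(d₁) − D·e^(−rT)·N(d₂)
   = 218.3620·0.806738 − 167.1201·0.970164·0.652812 = 70.317996
B₀ = V₀ − E₀ = 218.3620 − 70.317996 = 148.044004
e^(−λT) = (B₀·e^(rT)/D − 0.5)/(1 − 0.5) = (148.0440·1.030753/167.1201 − 0.5)/0.5 = 0.82619336
λ = −ln(0.82619336)/1.0233 = 0.186579

B0=148.0440 lambda=0.1866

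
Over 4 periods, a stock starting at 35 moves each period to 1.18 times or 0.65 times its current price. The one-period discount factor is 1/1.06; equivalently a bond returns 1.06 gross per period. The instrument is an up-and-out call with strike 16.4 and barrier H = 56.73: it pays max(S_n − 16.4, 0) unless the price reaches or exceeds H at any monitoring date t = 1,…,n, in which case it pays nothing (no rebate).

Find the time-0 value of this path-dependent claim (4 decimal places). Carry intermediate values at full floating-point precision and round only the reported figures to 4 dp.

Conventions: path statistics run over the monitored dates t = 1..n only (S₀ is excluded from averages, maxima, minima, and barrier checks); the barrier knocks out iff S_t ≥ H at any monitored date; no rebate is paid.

Risk-neutral up-probability p* = (R−d)/(u−d) = (1.06−0.65)/(1.18−0.65) = 0.7736; the claim prices as the p*-weighted sum of path payoffs discounted by R^4.
Enumerate all 2^4 = 16 price paths (U = up ×1.18, D = down ×0.65); each path with k up-moves has probability p*^k·(1−p*)^(4−k).
DDDD: M=22.7500, payoff=0.0000, prob=0.002628
UDDD: M=41.3000, payoff=0.0000, prob=0.008979
DUDD: M=26.8450, payoff=0.0000, prob=0.008979
UUDD: M=48.7340, payoff=4.1901, prob=0.030678
DDUD: M=22.7500, payoff=0.0000, prob=0.008979
UDUD: M=41.3000, payoff=4.1901, prob=0.030678
DUUD: M=31.6771, payoff=4.1901, prob=0.030678
UUUD: M=57.5061, payoff=0.0000, prob=0.104816
DDDU: M=22.7500, payoff=0.0000, prob=0.008979
UDDU: M=41.3000, payoff=4.1901, prob=0.030678
DUDU: M=26.8450, payoff=4.1901, prob=0.030678
UUDU: M=48.7340, payoff=20.9790, prob=0.104816
DDUU: M=22.7500, payoff=4.1901, prob=0.030678
UDUU: M=41.3000, payoff=20.9790, prob=0.104816
DUUU: M=37.3790, payoff=20.9790, prob=0.104816
UUUU: M=67.8572, payoff=0.0000, prob=0.358123
Price = Σ prob·payoff / R^4 = 7.368090 / 1.262477 = 5.8362

price = 5.8362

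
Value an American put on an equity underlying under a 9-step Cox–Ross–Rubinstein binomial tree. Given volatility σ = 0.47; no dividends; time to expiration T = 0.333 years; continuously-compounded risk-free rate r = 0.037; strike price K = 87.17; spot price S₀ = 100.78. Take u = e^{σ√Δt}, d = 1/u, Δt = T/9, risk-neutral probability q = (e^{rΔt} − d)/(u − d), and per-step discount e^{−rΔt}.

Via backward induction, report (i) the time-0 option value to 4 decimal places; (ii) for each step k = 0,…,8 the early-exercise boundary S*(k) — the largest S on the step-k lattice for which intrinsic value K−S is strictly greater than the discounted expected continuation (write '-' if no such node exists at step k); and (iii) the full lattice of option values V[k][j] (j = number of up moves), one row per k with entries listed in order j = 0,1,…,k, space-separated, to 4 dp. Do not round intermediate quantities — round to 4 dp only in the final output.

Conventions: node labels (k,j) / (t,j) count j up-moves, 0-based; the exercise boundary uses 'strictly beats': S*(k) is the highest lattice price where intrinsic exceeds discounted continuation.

params: Δt=0.03700 u=1.09462 d=0.91356 q=0.48498 e^(-rΔt)=0.99863
t_9 payoffs: 42.5008 33.6478 23.0402 10.3303 0.0000 0.0000 0.0000 0.0000 0.0000 0.0000
t_8: node(8,0) S=48.8957 payoff=38.2743 vs cont=38.1550 → 38.2743 [stop]  node(8,1) S=58.5864 payoff=28.5836 vs cont=28.4644 → 28.5836 [stop]  node(8,2) S=70.1976 payoff=16.9724 vs cont=16.8531 → 16.9724 [stop]  node(8,3) S=84.1102 payoff=3.0598 vs cont=5.3130 → 5.3130 [wait]  node(8,4) S=100.7800 payoff=0.0000 vs cont=0.0000 → 0.0000 [wait]  node(8,5) S=120.7537 payoff=0.0000 vs cont=0.0000 → 0.0000 [wait]  node(8,6) S=144.6859 payoff=0.0000 vs cont=0.0000 → 0.0000 [wait]  node(8,7) S=173.3613 payoff=0.0000 vs cont=0.0000 → 0.0000 [wait]  node(8,8) S=207.7199 payoff=0.0000 vs cont=0.0000 → 0.0000 [wait]  ⇒ S*(8)=70.1976
t_7: node(7,0) S=53.5222 payoff=33.6478 vs cont=33.5286 → 33.6478 [stop]  node(7,1) S=64.1298 payoff=23.0402 vs cont=22.9210 → 23.0402 [stop]  node(7,2) S=76.8397 payoff=10.3303 vs cont=11.3023 → 11.3023 [wait]  node(7,3) S=92.0686 payoff=0.0000 vs cont=2.7326 → 2.7326 [wait]  node(7,4) S=110.3157 payoff=0.0000 vs cont=0.0000 → 0.0000 [wait]  node(7,5) S=132.1792 payoff=0.0000 vs cont=0.0000 → 0.0000 [wait]  node(7,6) S=158.3759 payoff=0.0000 vs cont=0.0000 → 0.0000 [wait]  node(7,7) S=189.7645 payoff=0.0000 vs cont=0.0000 → 0.0000 [wait]  ⇒ S*(7)=64.1298
t_6: node(6,0) S=58.5864 payoff=28.5836 vs cont=28.4644 → 28.5836 [stop]  node(6,1) S=70.1976 payoff=16.9724 vs cont=17.3239 → 17.3239 [wait]  node(6,2) S=84.1102 payoff=3.0598 vs cont=7.1364 → 7.1364 [wait]  node(6,3) S=100.7800 payoff=0.0000 vs cont=1.4054 → 1.4054 [wait]  node(6,4) S=120.7537 payoff=0.0000 vs cont=0.0000 → 0.0000 [wait]  node(6,5) S=144.6859 payoff=0.0000 vs cont=0.0000 → 0.0000 [wait]  node(6,6) S=173.3613 payoff=0.0000 vs cont=0.0000 → 0.0000 [wait]  ⇒ S*(6)=58.5864
t_5: node(5,0) S=64.1298 payoff=23.0402 vs cont=23.0912 → 23.0912 [wait]  node(5,1) S=76.8397 payoff=10.3303 vs cont=12.3662 → 12.3662 [wait]  node(5,2) S=92.0686 payoff=0.0000 vs cont=4.3510 → 4.3510 [wait]  node(5,3) S=110.3157 payoff=0.0000 vs cont=0.7228 → 0.7228 [wait]  node(5,4) S=132.1792 payoff=0.0000 vs cont=0.0000 → 0.0000 [wait]  node(5,5) S=158.3759 payoff=0.0000 vs cont=0.0000 → 0.0000 [wait]  ⇒ S*(5)=-
t_4: node(4,0) S=70.1976 payoff=16.9724 vs cont=17.8653 → 17.8653 [wait]  node(4,1) S=84.1102 payoff=3.0598 vs cont=8.4674 → 8.4674 [wait]  node(4,2) S=100.7800 payoff=0.0000 vs cont=2.5879 → 2.5879 [wait]  node(4,3) S=120.7537 payoff=0.0000 vs cont=0.3718 → 0.3718 [wait]  node(4,4) S=144.6859 payoff=0.0000 vs cont=0.0000 → 0.0000 [wait]  ⇒ S*(4)=-
t_3: node(3,0) S=76.8397 payoff=10.3303 vs cont=13.2893 → 13.2893 [wait]  node(3,1) S=92.0686 payoff=0.0000 vs cont=5.6083 → 5.6083 [wait]  node(3,2) S=110.3157 payoff=0.0000 vs cont=1.5110 → 1.5110 [wait]  node(3,3) S=132.1792 payoff=0.0000 vs cont=0.1912 → 0.1912 [wait]  ⇒ S*(3)=-
t_2: node(2,0) S=84.1102 payoff=3.0598 vs cont=9.5511 → 9.5511 [wait]  node(2,1) S=100.7800 payoff=0.0000 vs cont=3.6162 → 3.6162 [wait]  node(2,2) S=120.7537 payoff=0.0000 vs cont=0.8697 → 0.8697 [wait]  ⇒ S*(2)=-
t_1: node(1,0) S=92.0686 payoff=0.0000 vs cont=6.6637 → 6.6637 [wait]  node(1,1) S=110.3157 payoff=0.0000 vs cont=2.2811 → 2.2811 [wait]  ⇒ S*(1)=-
t_0: node(0,0) S=100.7800 payoff=0.0000 vs cont=4.5320 → 4.5320 [wait]  ⇒ S*(0)=-

price = 4.5320
boundary = - - - - - - 58.5864 64.1298 70.1976
tree:
4.5320
6.6637 2.2811
9.5511 3.6162 0.8697
13.2893 5.6083 1.5110 0.1912
17.8653 8.4674 2.5879 0.3718 0.0000
23.0912 12.3662 4.3510 0.7228 0.0000 0.0000
28.5836 17.3239 7.1364 1.4054 0.0000 0.0000 0.0000
33.6478 23.0402 11.3023 2.7326 0.0000 0.0000 0.0000 0.0000
38.2743 28.5836 16.9724 5.3130 0.0000 0.0000 0.0000 0.0000 0.0000
42.5008 33.6478 23.0402 10.3303 0.0000 0.0000 0.0000 0.0000 0.0000 0.0000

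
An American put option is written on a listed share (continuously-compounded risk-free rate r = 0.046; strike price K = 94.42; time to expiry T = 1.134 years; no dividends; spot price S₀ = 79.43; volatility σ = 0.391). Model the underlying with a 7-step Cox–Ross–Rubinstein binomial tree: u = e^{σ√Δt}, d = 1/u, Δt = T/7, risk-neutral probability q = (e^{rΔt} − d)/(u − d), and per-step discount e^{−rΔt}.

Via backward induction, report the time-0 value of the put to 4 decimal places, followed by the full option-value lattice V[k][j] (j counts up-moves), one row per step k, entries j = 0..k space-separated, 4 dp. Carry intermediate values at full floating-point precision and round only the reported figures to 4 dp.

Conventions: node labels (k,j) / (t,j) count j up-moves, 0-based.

price = 20.5099
tree:
20.5099
27.8427 13.0215
36.4383 19.1236 6.7276
44.8814 27.0385 10.9944 2.2900
52.0950 36.4383 17.4510 4.2918 0.1947
58.2582 44.8814 26.5563 8.0288 0.3804 0.0000
63.5239 52.0950 36.4383 14.9900 0.7433 0.0000 0.0000
68.0229 58.2582 44.8814 26.5563 1.4524 0.0000 0.0000 0.0000

params: Δt=0.16200 u=1.17043 d=0.85438 q=0.48440 e^(-rΔt)=0.99258
t_7 payoffs: 68.0229 58.2582 44.8814 26.5563 1.4524 0.0000 0.0000 0.0000
k=6: node(6,0) S=30.8961 payoff=63.5239 vs cont=62.8229 → 63.5239 [stop]  node(6,1) S=42.3250 payoff=52.0950 vs cont=51.3940 → 52.0950 [stop]  node(6,2) S=57.9817 payoff=36.4383 vs cont=35.7373 → 36.4383 [stop]  node(6,3) S=79.4300 payoff=14.9900 vs cont=14.2890 → 14.9900 [stop]  node(6,4) S=108.8124 payoff=0.0000 vs cont=0.7433 → 0.7433 [wait]  node(6,5) S=149.0637 payoff=0.0000 vs cont=0.0000 → 0.0000 [wait]  node(6,6) S=204.2047 payoff=0.0000 vs cont=0.0000 → 0.0000 [wait]
k=5: node(5,0) S=36.1618 payoff=58.2582 vs cont=57.5572 → 58.2582 [stop]  node(5,1) S=49.5386 payoff=44.8814 vs cont=44.1804 → 44.8814 [stop]  node(5,2) S=67.8637 payoff=26.5563 vs cont=25.8553 → 26.5563 [stop]  node(5,3) S=92.9676 payoff=1.4524 vs cont=8.0288 → 8.0288 [wait]  node(5,4) S=127.3577 payoff=0.0000 vs cont=0.3804 → 0.3804 [wait]  node(5,5) S=174.4692 payoff=0.0000 vs cont=0.0000 → 0.0000 [wait]
k=4: node(4,0) S=42.3250 payoff=52.0950 vs cont=51.3940 → 52.0950 [stop]  node(4,1) S=57.9817 payoff=36.4383 vs cont=35.7373 → 36.4383 [stop]  node(4,2) S=79.4300 payoff=14.9900 vs cont=17.4510 → 17.4510 [wait]  node(4,3) S=108.8124 payoff=0.0000 vs cont=4.2918 → 4.2918 [wait]  node(4,4) S=149.0637 payoff=0.0000 vs cont=0.1947 → 0.1947 [wait]
k=3: node(3,0) S=49.5386 payoff=44.8814 vs cont=44.1804 → 44.8814 [stop]  node(3,1) S=67.8637 payoff=26.5563 vs cont=27.0385 → 27.0385 [wait]  node(3,2) S=92.9676 payoff=1.4524 vs cont=10.9944 → 10.9944 [wait]  node(3,3) S=127.3577 payoff=0.0000 vs cont=2.2900 → 2.2900 [wait]
k=2: node(2,0) S=57.9817 payoff=36.4383 vs cont=35.9692 → 36.4383 [stop]  node(2,1) S=79.4300 payoff=14.9900 vs cont=19.1236 → 19.1236 [wait]  node(2,2) S=108.8124 payoff=0.0000 vs cont=6.7276 → 6.7276 [wait]
k=1: node(1,0) S=67.8637 payoff=26.5563 vs cont=27.8427 → 27.8427 [wait]  node(1,1) S=92.9676 payoff=1.4524 vs cont=13.0215 → 13.0215 [wait]
k=0: node(0,0) S=79.4300 payoff=14.9900 vs cont=20.5099 → 20.5099 [wait]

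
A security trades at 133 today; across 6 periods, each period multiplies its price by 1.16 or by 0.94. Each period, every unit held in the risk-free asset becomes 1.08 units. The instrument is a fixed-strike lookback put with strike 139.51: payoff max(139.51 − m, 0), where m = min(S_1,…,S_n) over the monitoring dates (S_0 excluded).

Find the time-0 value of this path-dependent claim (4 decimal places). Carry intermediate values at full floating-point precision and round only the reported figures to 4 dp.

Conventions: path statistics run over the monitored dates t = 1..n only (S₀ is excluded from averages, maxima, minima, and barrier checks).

price = 4.7262

Risk-neutral up-probability p* = (R−d)/(u−d) = (1.08−0.94)/(1.16−0.94) = 0.6364; the claim prices as the p*-weighted sum of path payoffs discounted by R^6.
Enumerate all 2^6 = 64 price paths (U = up ×1.16, D = down ×0.94); each path with k up-moves has probability p*^k·(1−p*)^(6−k).
DDDDDD: m=91.7527, payoff=47.7573, prob=0.002312
UDDDDD: m=113.2267, payoff=26.2833, prob=0.004046
DUDDDD: m=113.2267, payoff=26.2833, prob=0.004046
UUDDDD: m=139.7266, payoff=0.0000, prob=0.007081
DDUDDD: m=113.2267, payoff=26.2833, prob=0.004046
UDUDDD: m=139.7266, payoff=0.0000, prob=0.007081
DUUDDD: m=125.0200, payoff=14.4900, prob=0.007081
UUUDDD: m=154.2800, payoff=0.0000, prob=0.012391
DDDUDD: m=110.4677, payoff=29.0423, prob=0.004046
UDDUDD: m=136.3218, payoff=3.1882, prob=0.007081
DUDUDD: m=125.0200, payoff=14.4900, prob=0.007081
UUDUDD: m=154.2800, payoff=0.0000, prob=0.012391
DDUUDD: m=117.5188, payoff=21.9912, prob=0.007081
UDUUDD: m=145.0232, payoff=0.0000, prob=0.012391
DUUUDD: m=125.0200, payoff=14.4900, prob=0.012391
UUUUDD: m=154.2800, payoff=0.0000, prob=0.021685
DDDDUD: m=103.8396, payoff=35.6704, prob=0.004046
UDDDUD: m=128.1425, payoff=11.3675, prob=0.007081
DUDDUD: m=125.0200, payoff=14.4900, prob=0.007081
UUDDUD: m=154.2800, payoff=0.0000, prob=0.012391
DDUDUD: m=117.5188, payoff=21.9912, prob=0.007081
UDUDUD: m=145.0232, payoff=0.0000, prob=0.012391
DUUDUD: m=125.0200, payoff=14.4900, prob=0.012391
UUUDUD: m=154.2800, payoff=0.0000, prob=0.021685
DDDUUD: m=110.4677, payoff=29.0423, prob=0.007081
UDDUUD: m=136.3218, payoff=3.1882, prob=0.012391
DUDUUD: m=125.0200, payoff=14.4900, prob=0.012391
UUDUUD: m=154.2800, payoff=0.0000, prob=0.021685
DDUUUD: m=117.5188, payoff=21.9912, prob=0.012391
UDUUUD: m=145.0232, payoff=0.0000, prob=0.021685
DUUUUD: m=125.0200, payoff=14.4900, prob=0.021685
UUUUUD: m=154.2800, payoff=0.0000, prob=0.037948
DDDDDU: m=97.6092, payoff=41.9008, prob=0.004046
UDDDDU: m=120.4539, payoff=19.0561, prob=0.007081
DUDDDU: m=120.4539, payoff=19.0561, prob=0.007081
UUDDDU: m=148.6453, payoff=0.0000, prob=0.012391
DDUDDU: m=117.5188, payoff=21.9912, prob=0.007081
UDUDDU: m=145.0232, payoff=0.0000, prob=0.012391
DUUDDU: m=125.0200, payoff=14.4900, prob=0.012391
UUUDDU: m=154.2800, payoff=0.0000, prob=0.021685
DDDUDU: m=110.4677, payoff=29.0423, prob=0.007081
UDDUDU: m=136.3218, payoff=3.1882, prob=0.012391
DUDUDU: m=125.0200, payoff=14.4900, prob=0.012391
UUDUDU: m=154.2800, payoff=0.0000, prob=0.021685
DDUUDU: m=117.5188, payoff=21.9912, prob=0.012391
UDUUDU: m=145.0232, payoff=0.0000, prob=0.021685
DUUUDU: m=125.0200, payoff=14.4900, prob=0.021685
UUUUDU: m=154.2800, payoff=0.0000, prob=0.037948
DDDDUU: m=103.8396, payoff=35.6704, prob=0.007081
UDDDUU: m=128.1425, payoff=11.3675, prob=0.012391
DUDDUU: m=125.0200, payoff=14.4900, prob=0.012391
UUDDUU: m=154.2800, payoff=0.0000, prob=0.021685
DDUDUU: m=117.5188, payoff=21.9912, prob=0.012391
UDUDUU: m=145.0232, payoff=0.0000, prob=0.021685
DUUDUU: m=125.0200, payoff=14.4900, prob=0.021685
UUUDUU: m=154.2800, payoff=0.0000, prob=0.037948
DDDUUU: m=110.4677, payoff=29.0423, prob=0.012391
UDDUUU: m=136.3218, payoff=3.1882, prob=0.021685
DUDUUU: m=125.0200, payoff=14.4900, prob=0.021685
UUDUUU: m=154.2800, payoff=0.0000, prob=0.037948
DDUUUU: m=117.5188, payoff=21.9912, prob=0.021685
UDUUUU: m=145.0232, payoff=0.0000, prob=0.037948
DUUUUU: m=125.0200, payoff=14.4900, prob=0.037948
UUUUUU: m=154.2800, payoff=0.0000, prob=0.066410
Price = Σ prob·payoff / R^6 = 7.499844 / 1.586874 = 4.7262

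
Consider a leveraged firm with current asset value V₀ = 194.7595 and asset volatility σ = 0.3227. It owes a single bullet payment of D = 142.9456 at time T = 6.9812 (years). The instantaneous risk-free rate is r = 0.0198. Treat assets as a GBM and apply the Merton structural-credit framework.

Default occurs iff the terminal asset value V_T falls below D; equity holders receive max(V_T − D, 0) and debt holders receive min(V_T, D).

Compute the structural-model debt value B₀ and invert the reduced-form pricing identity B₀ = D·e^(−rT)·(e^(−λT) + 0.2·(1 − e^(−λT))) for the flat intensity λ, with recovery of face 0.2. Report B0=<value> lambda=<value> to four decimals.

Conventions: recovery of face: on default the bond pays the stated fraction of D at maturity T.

B0=100.3884 lambda=0.0397

Work the structural quantities from V₀ = 194.7595 against face 142.9456:
d₁ = [ln(V₀/D) + (r + σ²/2)T] / (σ√T)
   = [ln(194.7595/142.9456) + (0.0198 + 0.5·0.3227²)·6.9812] / (0.3227·√6.9812)
   = [0.309301 + 0.501722] / 0.852637 = 0.951195
d₂ = d₁ − σ√T = 0.951195 − 0.852637 = 0.098558
N(d₁) = 0.829247,  N(d₂) = 0.539256,  e^(−rT) = 0.870900
E₀ = V₀·N(d₁) − D·e^(−rT)·N(d₂)
   = 194.7595·0.829247 − 142.9456·0.870900·0.539256 = 94.371132
B₀ = V₀ − E₀ = 194.7595 − 94.371132 = 100.388368
e^(−λT) = (B₀·e^(rT)/D − 0.2)/(1 − 0.2) = (100.3884·1.148237/142.9456 − 0.2)/0.8 = 0.75798555
λ = −ln(0.75798555)/6.9812 = 0.039691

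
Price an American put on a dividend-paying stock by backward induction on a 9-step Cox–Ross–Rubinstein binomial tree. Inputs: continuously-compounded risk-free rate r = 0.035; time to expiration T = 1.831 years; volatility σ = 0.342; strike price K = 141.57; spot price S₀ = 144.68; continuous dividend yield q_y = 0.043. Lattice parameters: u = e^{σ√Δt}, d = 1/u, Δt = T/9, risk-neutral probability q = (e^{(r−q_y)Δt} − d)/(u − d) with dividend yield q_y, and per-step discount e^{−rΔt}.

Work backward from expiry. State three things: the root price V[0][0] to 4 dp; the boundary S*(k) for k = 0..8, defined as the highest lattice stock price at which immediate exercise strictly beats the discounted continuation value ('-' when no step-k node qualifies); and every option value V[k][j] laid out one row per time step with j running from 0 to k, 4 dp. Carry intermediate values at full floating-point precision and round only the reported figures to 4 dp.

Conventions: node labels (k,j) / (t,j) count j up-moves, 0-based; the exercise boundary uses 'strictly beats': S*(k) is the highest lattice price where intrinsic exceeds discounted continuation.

price = 24.7961
boundary = - - - - - 66.9022 78.0610 91.0810 106.2726
tree:
24.7961
32.7003 15.7648
42.0263 22.0983 8.4639
52.5008 30.2019 12.7870 3.4445
63.6102 40.0836 18.8987 5.7039 0.8060
74.6678 51.4288 27.1911 9.3124 1.4928 0.0000
84.2314 63.5090 37.8380 14.9287 2.7651 0.0000 0.0000
92.4279 74.6678 50.4890 23.3541 5.1217 0.0000 0.0000 0.0000
99.4528 84.2314 63.5090 35.2974 9.4867 0.0000 0.0000 0.0000 0.0000
105.4734 92.4279 74.6678 50.4890 17.5719 0.0000 0.0000 0.0000 0.0000 0.0000

params: Δt=0.20344 u=1.16679 d=0.85705 q=0.45626 e^(-rΔt)=0.99290
t_9 payoffs: 105.4734 92.4279 74.6678 50.4890 17.5719 0.0000 0.0000 0.0000 0.0000 0.0000
t_8: node(8,0) S=42.1172 payoff=99.4528 vs cont=98.8151 → 99.4528 [stop]  node(8,1) S=57.3386 payoff=84.2314 vs cont=83.7264 → 84.2314 [stop]  node(8,2) S=78.0610 payoff=63.5090 vs cont=63.1844 → 63.5090 [stop]  node(8,3) S=106.2726 payoff=35.2974 vs cont=35.2186 → 35.2974 [stop]  node(8,4) S=144.6800 payoff=0.0000 vs cont=9.4867 → 9.4867 [wait]  node(8,5) S=196.9680 payoff=0.0000 vs cont=0.0000 → 0.0000 [wait]  node(8,6) S=268.1532 payoff=0.0000 vs cont=0.0000 → 0.0000 [wait]  node(8,7) S=365.0649 payoff=0.0000 vs cont=0.0000 → 0.0000 [wait]  node(8,8) S=497.0011 payoff=0.0000 vs cont=0.0000 → 0.0000 [wait]  ⇒ S*(8)=106.2726
t_7: node(7,0) S=49.1421 payoff=92.4279 vs cont=91.8515 → 92.4279 [stop]  node(7,1) S=66.9022 payoff=74.6678 vs cont=74.2460 → 74.6678 [stop]  node(7,2) S=91.0810 payoff=50.4890 vs cont=50.2779 → 50.4890 [stop]  node(7,3) S=123.9981 payoff=17.5719 vs cont=23.3541 → 23.3541 [wait]  node(7,4) S=168.8115 payoff=0.0000 vs cont=5.1217 → 5.1217 [wait]  node(7,5) S=229.8208 payoff=0.0000 vs cont=0.0000 → 0.0000 [wait]  node(7,6) S=312.8791 payoff=0.0000 vs cont=0.0000 → 0.0000 [wait]  node(7,7) S=425.9550 payoff=0.0000 vs cont=0.0000 → 0.0000 [wait]  ⇒ S*(7)=91.0810
t_6: node(6,0) S=57.3386 payoff=84.2314 vs cont=83.7264 → 84.2314 [stop]  node(6,1) S=78.0610 payoff=63.5090 vs cont=63.1844 → 63.5090 [stop]  node(6,2) S=106.2726 payoff=35.2974 vs cont=37.8380 → 37.8380 [wait]  node(6,3) S=144.6800 payoff=0.0000 vs cont=14.9287 → 14.9287 [wait]  node(6,4) S=196.9680 payoff=0.0000 vs cont=2.7651 → 2.7651 [wait]  node(6,5) S=268.1532 payoff=0.0000 vs cont=0.0000 → 0.0000 [wait]  node(6,6) S=365.0649 payoff=0.0000 vs cont=0.0000 → 0.0000 [wait]  ⇒ S*(6)=78.0610
t_5: node(5,0) S=66.9022 payoff=74.6678 vs cont=74.2460 → 74.6678 [stop]  node(5,1) S=91.0810 payoff=50.4890 vs cont=51.4288 → 51.4288 [wait]  node(5,2) S=123.9981 payoff=17.5719 vs cont=27.1911 → 27.1911 [wait]  node(5,3) S=168.8115 payoff=0.0000 vs cont=9.3124 → 9.3124 [wait]  node(5,4) S=229.8208 payoff=0.0000 vs cont=1.4928 → 1.4928 [wait]  node(5,5) S=312.8791 payoff=0.0000 vs cont=0.0000 → 0.0000 [wait]  ⇒ S*(5)=66.9022
t_4: node(4,0) S=78.0610 payoff=63.5090 vs cont=63.6102 → 63.6102 [wait]  node(4,1) S=106.2726 payoff=35.2974 vs cont=40.0836 → 40.0836 [wait]  node(4,2) S=144.6800 payoff=0.0000 vs cont=18.8987 → 18.8987 [wait]  node(4,3) S=196.9680 payoff=0.0000 vs cont=5.7039 → 5.7039 [wait]  node(4,4) S=268.1532 payoff=0.0000 vs cont=0.8060 → 0.8060 [wait]  ⇒ S*(4)=-
t_3: node(3,0) S=91.0810 payoff=50.4890 vs cont=52.5008 → 52.5008 [wait]  node(3,1) S=123.9981 payoff=17.5719 vs cont=30.2019 → 30.2019 [wait]  node(3,2) S=168.8115 payoff=0.0000 vs cont=12.7870 → 12.7870 [wait]  node(3,3) S=229.8208 payoff=0.0000 vs cont=3.4445 → 3.4445 [wait]  ⇒ S*(3)=-
t_2: node(2,0) S=106.2726 payoff=35.2974 vs cont=42.0263 → 42.0263 [wait]  node(2,1) S=144.6800 payoff=0.0000 vs cont=22.0983 → 22.0983 [wait]  node(2,2) S=196.9680 payoff=0.0000 vs cont=8.4639 → 8.4639 [wait]  ⇒ S*(2)=-
t_1: node(1,0) S=123.9981 payoff=17.5719 vs cont=32.7003 → 32.7003 [wait]  node(1,1) S=168.8115 payoff=0.0000 vs cont=15.7648 → 15.7648 [wait]  ⇒ S*(1)=-
t_0: node(0,0) S=144.6800 payoff=0.0000 vs cont=24.7961 → 24.7961 [wait]  ⇒ S*(0)=-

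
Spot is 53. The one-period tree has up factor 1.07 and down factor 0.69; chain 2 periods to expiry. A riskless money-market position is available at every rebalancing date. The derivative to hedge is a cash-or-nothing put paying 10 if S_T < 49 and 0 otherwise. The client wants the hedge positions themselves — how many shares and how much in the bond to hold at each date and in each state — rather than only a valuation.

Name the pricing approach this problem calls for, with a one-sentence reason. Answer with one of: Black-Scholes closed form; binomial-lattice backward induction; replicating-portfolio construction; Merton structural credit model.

Key observation: since the answer must list Δ and B at each node of the 1.07/0.69 lattice on 53, the replicating-portfolio method — solving the two-state system at every node — is the one that applies.

framework: replicating-portfolio construction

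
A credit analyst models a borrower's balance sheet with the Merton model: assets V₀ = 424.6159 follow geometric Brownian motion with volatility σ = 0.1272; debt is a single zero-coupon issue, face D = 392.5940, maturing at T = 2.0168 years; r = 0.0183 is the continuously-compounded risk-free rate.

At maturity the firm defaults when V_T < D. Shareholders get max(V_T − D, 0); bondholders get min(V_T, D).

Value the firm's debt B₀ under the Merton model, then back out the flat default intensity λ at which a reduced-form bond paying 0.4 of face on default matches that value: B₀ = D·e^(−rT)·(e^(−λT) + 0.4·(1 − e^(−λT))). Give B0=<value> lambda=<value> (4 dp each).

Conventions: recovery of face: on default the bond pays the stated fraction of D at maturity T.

B0=366.9255 lambda=0.0256

With assets at 424.6159 and a single debt payment of 392.5940 at 2.0168 years:
d₁ = [ln(V₀/D) + (r + σ²/2)T] / (σ√T)
   = [ln(424.6159/392.5940) + (0.0183 + 0.5·0.1272²)·2.0168] / (0.1272·√2.0168)
   = [0.078409 + 0.053223] / 0.180642 = 0.728691
d₂ = d₁ − σ√T = 0.728691 − 0.180642 = 0.548049
N(d₁) = 0.766905,  N(d₂) = 0.708171,  e^(−rT) = 0.963765
E₀ = V₀·N(d₁) − D·e^(−rT)·N(d₂)
   = 424.6159·0.766905 − 392.5940·0.963765·0.708171 = 57.690355
B₀ = V₀ − E₀ = 424.6159 − 57.690355 = 366.925545
e^(−λT) = (B₀·e^(rT)/D − 0.4)/(1 − 0.4) = (366.9255·1.037597/392.5940 − 0.4)/0.6 = 0.94959504
λ = −ln(0.94959504)/2.0168 = 0.025644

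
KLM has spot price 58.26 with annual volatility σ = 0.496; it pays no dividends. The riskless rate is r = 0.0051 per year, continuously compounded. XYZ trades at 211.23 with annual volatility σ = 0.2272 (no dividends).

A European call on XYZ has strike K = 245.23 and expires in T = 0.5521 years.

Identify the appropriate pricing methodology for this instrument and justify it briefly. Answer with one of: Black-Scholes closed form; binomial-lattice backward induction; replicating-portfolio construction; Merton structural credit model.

framework: Black-Scholes closed form

Key observation: a European-exercise option on XYZ struck at 245.23 — a GBM underlying with constant parameters — admits an analytic price: the data contain no early exercise, no discrete tree, no debt structure.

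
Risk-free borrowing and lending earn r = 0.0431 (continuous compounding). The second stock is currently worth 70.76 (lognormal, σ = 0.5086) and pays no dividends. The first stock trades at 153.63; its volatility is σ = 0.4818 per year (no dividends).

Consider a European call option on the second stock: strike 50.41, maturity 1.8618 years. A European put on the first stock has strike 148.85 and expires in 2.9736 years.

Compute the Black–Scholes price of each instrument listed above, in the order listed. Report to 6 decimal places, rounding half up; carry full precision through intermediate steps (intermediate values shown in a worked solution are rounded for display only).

price(the second stock call K=50.41) = 30.694158
price(the first stock put K=148.85) = 35.292030

[the second stock call K=50.41]
σ√T = 0.5086·√1.8618 = 0.693973
d₁ = (ln(S/K) + (r+σ²/2)T) / (σ√T) = (ln(70.76/50.41) + (0.0431+0.5086²/2)·1.8618) / 0.693973 = (0.339104 + 0.321043) / 0.693973 = 0.951258
d₂ = d₁ − σ√T = 0.951258 − 0.693973 = 0.257284
e^{−rT} = 0.922892
N(d₁) = 0.829263,  N(d₂) = 0.601520
price = S·N(d₁) − K·e^{−rT}·N(d₂) = 58.678661 − 27.984503 = 30.694158
[the first stock put K=148.85]
σ√T = 0.4818·√2.9736 = 0.830822
d₁ = (ln(S/K) + (r+σ²/2)T) / (σ√T) = (ln(153.63/148.85) + (0.0431+0.4818²/2)·2.9736) / 0.830822 = (0.031608 + 0.473295) / 0.830822 = 0.607715
d₂ = d₁ − σ√T = 0.607715 − 0.830822 = -0.223107
e^{−rT} = 0.879711
N(−d₁) = 0.271688,  N(−d₂) = 0.588274
price = K·e^{−rT}·N(−d₂) − S·N(−d₁) = 77.031507 − 41.739477 = 35.292030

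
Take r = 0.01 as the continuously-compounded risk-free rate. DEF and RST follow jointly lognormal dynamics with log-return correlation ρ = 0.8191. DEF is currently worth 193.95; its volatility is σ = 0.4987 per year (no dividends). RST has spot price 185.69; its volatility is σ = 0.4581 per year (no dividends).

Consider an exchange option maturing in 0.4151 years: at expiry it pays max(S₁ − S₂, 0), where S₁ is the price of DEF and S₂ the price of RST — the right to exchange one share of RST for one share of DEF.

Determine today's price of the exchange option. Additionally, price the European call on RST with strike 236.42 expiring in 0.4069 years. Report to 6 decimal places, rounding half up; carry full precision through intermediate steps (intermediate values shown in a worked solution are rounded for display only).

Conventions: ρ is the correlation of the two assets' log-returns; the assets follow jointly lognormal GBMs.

σ_eff = √(σ₁² + σ₂² − 2ρσ₁σ₂) = √(0.4987² + 0.4581² − 2·0.8191·0.4987·0.4581) = 0.290350
d₁ = (ln(S₁/S₂) + (q₂ − q₁ + σ_eff²/2)T) / (σ_eff√T) = (ln(193.95/185.69) + (0.0 − 0.0 + 0.042152)·0.4151) / 0.187068 = 0.326187
d₂ = d₁ − σ_eff√T = 0.326187 − 0.187068 = 0.139119
N(d₁) = 0.627858,  N(d₂) = 0.555322
V = S₁·e^{−q₁T}·N(d₁) − S₂·e^{−q₂T}·N(d₂) = 121.773134 − 103.117734 = 18.655400
[vanilla: RST call K=236.42]
σ√T = 0.4581·√0.4069 = 0.292216
d₁ = (ln(S/K) + (r+σ²/2)T) / (σ√T) = (ln(185.69/236.42) + (0.01+0.4581²/2)·0.4069) / 0.292216 = (-0.241531 + 0.046764) / 0.292216 = -0.666518
d₂ = d₁ − σ√T = -0.666518 − 0.292216 = -0.958734
e^{−rT} = 0.995939
N(d₁) = 0.252540,  N(d₂) = 0.168846
price = S·N(d₁) − K·e^{−rT}·N(d₂) = 46.894188 − 39.756586 = 7.137601

exchange price = 18.655400
price(RST call K=236.42) = 7.137601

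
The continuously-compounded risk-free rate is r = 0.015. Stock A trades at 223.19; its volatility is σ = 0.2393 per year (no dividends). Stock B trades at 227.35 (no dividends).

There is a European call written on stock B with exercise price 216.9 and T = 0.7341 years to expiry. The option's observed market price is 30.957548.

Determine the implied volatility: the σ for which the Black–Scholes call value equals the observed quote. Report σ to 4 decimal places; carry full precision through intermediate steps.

At σ = 0.3189 the Black–Scholes value reproduces the quote:
σ√T = 0.3189·√0.7341 = 0.273232
d₁ = (ln(S/K) + (r+σ²/2)T) / (σ√T) = (ln(227.35/216.9) + (0.015+0.3189²/2)·0.7341) / 0.273232 = (0.047054 + 0.048339) / 0.273232 = 0.349130
d₂ = d₁ − σ√T = 0.349130 − 0.273232 = 0.075898
e^{−rT} = 0.989049
N(d₁) = 0.636504,  N(d₂) = 0.530250
V = S·N(d₁) − K·e^{−rT}·N(d₂) = 144.709251 − 113.751703 = 30.957548 (the quoted price), and the Black–Scholes price is strictly increasing in σ, so σ is unique

sigma = 0.3189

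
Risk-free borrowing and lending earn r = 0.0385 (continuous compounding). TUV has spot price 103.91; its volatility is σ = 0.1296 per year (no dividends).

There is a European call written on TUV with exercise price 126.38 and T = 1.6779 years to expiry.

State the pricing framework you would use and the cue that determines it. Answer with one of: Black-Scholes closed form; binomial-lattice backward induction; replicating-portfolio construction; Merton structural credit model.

framework: Black-Scholes closed form

Key observation: a European claim on TUV (strike 126.38) — a lognormal (GBM) underlying with constant rate and volatility — has an exact closed-form value; no lattice or capital structure is involved.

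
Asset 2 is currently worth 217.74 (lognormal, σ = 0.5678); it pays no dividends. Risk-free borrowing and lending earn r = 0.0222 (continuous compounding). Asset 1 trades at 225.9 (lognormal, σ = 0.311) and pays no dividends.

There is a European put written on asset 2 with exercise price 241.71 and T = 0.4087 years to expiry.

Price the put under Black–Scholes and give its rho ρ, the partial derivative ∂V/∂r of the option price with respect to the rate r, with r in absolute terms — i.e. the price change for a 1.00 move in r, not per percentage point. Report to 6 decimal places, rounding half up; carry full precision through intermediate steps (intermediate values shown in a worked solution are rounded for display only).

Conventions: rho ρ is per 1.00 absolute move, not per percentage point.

price = 44.938101
ρ = -65.741655

σ√T = 0.5678·√0.4087 = 0.362993
d₁ = (ln(S/K) + (r+σ²/2)T) / (σ√T) = (ln(217.74/241.71) + (0.0222+0.5678²/2)·0.4087) / 0.362993 = (-0.104437 + 0.074955) / 0.362993 = -0.081219
d₂ = d₁ − σ√T = -0.081219 − 0.362993 = -0.444212
e^{−rT} = 0.990968
N(−d₁) = 0.532366,  N(−d₂) = 0.671555
Put price V = K·e^{−rT}·N(−d₂) − S·N(−d₁) = 160.855531 − 115.917430 = 44.938101
ρ = −K·T·e^{−rT}·N(−d₂) = -65.741655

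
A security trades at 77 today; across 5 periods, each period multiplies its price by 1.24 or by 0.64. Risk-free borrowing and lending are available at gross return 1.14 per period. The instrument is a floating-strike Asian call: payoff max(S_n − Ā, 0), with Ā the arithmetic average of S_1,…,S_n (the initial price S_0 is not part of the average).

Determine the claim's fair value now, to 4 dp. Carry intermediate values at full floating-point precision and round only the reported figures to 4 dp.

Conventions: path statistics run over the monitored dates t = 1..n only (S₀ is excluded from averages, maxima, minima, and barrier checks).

price = 18.7400

Set p* = 0.8333 (from d < R < u); the path-dependent value is the discounted p*-expectation over all price paths.
Enumerate all 2^5 = 32 price paths (U = up ×1.24, D = down ×0.64); each path with k up-moves has probability p*^k·(1−p*)^(5−k).
DDDDD: Ā=24.4381, payoff=0.0000, prob=0.000129
UDDDD: Ā=47.3488, payoff=0.0000, prob=0.000643
DUDDD: Ā=38.1088, payoff=0.0000, prob=0.000643
UUDDD: Ā=73.8359, payoff=0.0000, prob=0.003215
DDUDD: Ā=32.1952, payoff=0.0000, prob=0.000643
UDUDD: Ā=62.3783, payoff=0.0000, prob=0.003215
DUUDD: Ā=53.1383, payoff=0.0000, prob=0.003215
UUUDD: Ā=102.9554, payoff=0.0000, prob=0.016075
DDDUD: Ā=28.4105, payoff=0.0000, prob=0.000643
UDDUD: Ā=55.0454, payoff=0.0000, prob=0.003215
DUDUD: Ā=45.8054, payoff=0.0000, prob=0.003215
UUDUD: Ā=88.7480, payoff=0.0000, prob=0.016075
DDUUD: Ā=39.8918, payoff=0.0000, prob=0.003215
UDUUD: Ā=77.2904, payoff=0.0000, prob=0.016075
DUUUD: Ā=68.0504, payoff=0.0000, prob=0.016075
UUUUD: Ā=131.8476, payoff=0.0000, prob=0.080376
DDDDU: Ā=25.9883, payoff=0.0000, prob=0.000643
UDDDU: Ā=50.3524, payoff=0.0000, prob=0.003215
DUDDU: Ā=41.1124, payoff=0.0000, prob=0.003215
UUDDU: Ā=79.6552, payoff=0.0000, prob=0.016075
DDUDU: Ā=35.1988, payoff=0.0000, prob=0.003215
UDUDU: Ā=68.1976, payoff=0.0000, prob=0.016075
DUUDU: Ā=58.9576, payoff=1.1758, prob=0.016075
UUUDU: Ā=114.2304, payoff=2.2780, prob=0.080376
DDDUU: Ā=31.4141, payoff=0.0000, prob=0.003215
UDDUU: Ā=60.8648, payoff=0.0000, prob=0.016075
DUDUU: Ā=51.6248, payoff=8.5086, prob=0.016075
UUDUU: Ā=100.0230, payoff=16.4855, prob=0.080376
DDUUU: Ā=45.7112, payoff=14.4222, prob=0.016075
UDUUU: Ā=88.5654, payoff=27.9431, prob=0.080376
DUUUU: Ā=79.3254, payoff=37.1831, prob=0.080376
UUUUU: Ā=153.6930, payoff=72.0422, prob=0.401878
Price = Σ prob·payoff / R^5 = 36.082314 / 1.925415 = 18.7400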